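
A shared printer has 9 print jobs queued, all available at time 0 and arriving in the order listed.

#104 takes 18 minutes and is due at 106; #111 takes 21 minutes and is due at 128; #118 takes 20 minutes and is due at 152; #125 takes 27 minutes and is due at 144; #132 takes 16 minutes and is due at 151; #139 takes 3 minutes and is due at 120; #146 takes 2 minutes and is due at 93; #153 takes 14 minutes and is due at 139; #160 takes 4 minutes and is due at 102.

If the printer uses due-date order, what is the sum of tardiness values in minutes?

EDD (increasing due date): #146 #160 #104 #139 #111 #153 #125 #132 #118.
#146: 0→2, due 93, tardiness 0
#160: 2→6, due 102, tardiness 0
#104: 6→24, due 106, tardiness 0
#139: 24→27, due 120, tardiness 0
#111: 27→48, due 128, tardiness 0
#153: 48→62, due 139, tardiness 0
#125: 62→89, due 144, tardiness 0
#132: 89→105, due 151, tardiness 0
#118: 105→125, due 152, tardiness 0
Sum = 0+0+0+0+0+0+0+0+0 = 0.

0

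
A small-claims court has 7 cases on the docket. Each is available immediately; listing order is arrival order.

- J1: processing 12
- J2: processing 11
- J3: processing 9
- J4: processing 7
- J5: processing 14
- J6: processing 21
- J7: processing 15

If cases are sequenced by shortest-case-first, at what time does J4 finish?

SPT (increasing processing time): J4 J3 J2 J1 J5 J7 J6.
J4: 0→7

7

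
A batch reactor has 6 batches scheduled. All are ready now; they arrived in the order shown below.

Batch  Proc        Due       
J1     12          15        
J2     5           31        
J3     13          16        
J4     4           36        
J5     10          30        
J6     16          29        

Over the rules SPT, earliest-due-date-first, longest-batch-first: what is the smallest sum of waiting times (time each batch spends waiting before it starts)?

SPT (increasing processing time): J4 J2 J5 J1 J3 J6.
J4: waits 0, runs 0→4
J2: waits 4, runs 4→9
J5: waits 9, runs 9→19
J1: waits 19, runs 19→31
J3: waits 31, runs 31→44
J6: waits 44, runs 44→60
Sum = 0+4+9+19+31+44 = 107.
EDD (increasing due date): J1 J3 J6 J5 J2 J4.
J1: waits 0, runs 0→12
J3: waits 12, runs 12→25
J6: waits 25, runs 25→41
J5: waits 41, runs 41→51
J2: waits 51, runs 51→56
J4: waits 56, runs 56→60
Sum = 0+12+25+41+51+56 = 185.
LPT (decreasing processing time): J6 J3 J1 J5 J2 J4.
J6: waits 0, runs 0→16
J3: waits 16, runs 16→29
J1: waits 29, runs 29→41
J5: waits 41, runs 41→51
J2: waits 51, runs 51→56
J4: waits 56, runs 56→60
Sum = 0+16+29+41+51+56 = 193.
SPT 107, EDD 185, LPT 193 → minimum 107.

107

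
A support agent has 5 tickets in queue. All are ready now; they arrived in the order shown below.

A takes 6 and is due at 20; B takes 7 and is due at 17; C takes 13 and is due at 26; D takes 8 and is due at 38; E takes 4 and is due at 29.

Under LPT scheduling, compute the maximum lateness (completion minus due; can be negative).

14

LPT (decreasing processing time): C D B A E.
C: 0→13, due 26, lateness -13
D: 13→21, due 38, lateness -17
B: 21→28, due 17, lateness 11
A: 28→34, due 20, lateness 14
E: 34→38, due 29, lateness 9
Maximum = 14.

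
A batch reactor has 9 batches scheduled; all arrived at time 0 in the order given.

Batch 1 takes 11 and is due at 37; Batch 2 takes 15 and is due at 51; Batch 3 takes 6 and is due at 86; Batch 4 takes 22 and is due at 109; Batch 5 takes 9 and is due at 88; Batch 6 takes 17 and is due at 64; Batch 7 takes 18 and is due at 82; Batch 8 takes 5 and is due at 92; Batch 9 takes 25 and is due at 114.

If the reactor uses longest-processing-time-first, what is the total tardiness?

237

LPT (decreasing processing time): Batch 9 Batch 4 Batch 7 Batch 6 Batch 2 Batch 1 Batch 5 Batch 3 Batch 8.
Batch 9: 0→25, due 114, tardiness 0
Batch 4: 25→47, due 109, tardiness 0
Batch 7: 47→65, due 82, tardiness 0
Batch 6: 65→82, due 64, tardiness 18
Batch 2: 82→97, due 51, tardiness 46
Batch 1: 97→108, due 37, tardiness 71
Batch 5: 108→117, due 88, tardiness 29
Batch 3: 117→123, due 86, tardiness 37
Batch 8: 123→128, due 92, tardiness 36
Sum = 0+0+0+18+46+71+29+37+36 = 237.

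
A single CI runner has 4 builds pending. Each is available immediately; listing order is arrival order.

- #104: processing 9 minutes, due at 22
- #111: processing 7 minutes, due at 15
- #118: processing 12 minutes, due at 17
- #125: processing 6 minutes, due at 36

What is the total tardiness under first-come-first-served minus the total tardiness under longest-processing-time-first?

FIFO (arrival order): #104 #111 #118 #125.
#104: 0→9, due 22, tardiness 0
#111: 9→16, due 15, tardiness 1
#118: 16→28, due 17, tardiness 11
#125: 28→34, due 36, tardiness 0
Sum = 0+1+11+0 = 12.
LPT (decreasing processing time): #118 #104 #111 #125.
#118: 0→12, due 17, tardiness 0
#104: 12→21, due 22, tardiness 0
#111: 21→28, due 15, tardiness 13
#125: 28→34, due 36, tardiness 0
Sum = 0+0+13+0 = 13.
Difference = 12 − 13 = -1.

-1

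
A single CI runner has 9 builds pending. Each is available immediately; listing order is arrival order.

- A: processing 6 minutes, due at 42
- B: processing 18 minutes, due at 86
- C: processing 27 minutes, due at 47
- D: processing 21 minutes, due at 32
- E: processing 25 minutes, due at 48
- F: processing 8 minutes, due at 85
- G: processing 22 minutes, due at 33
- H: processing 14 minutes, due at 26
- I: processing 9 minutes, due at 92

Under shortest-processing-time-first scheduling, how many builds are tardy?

SPT (increasing processing time): A F I H B D G E C.
A: 0→6, due 42, tardiness 0
F: 6→14, due 85, tardiness 0
I: 14→23, due 92, tardiness 0
H: 23→37, due 26, tardiness 11
B: 37→55, due 86, tardiness 0
D: 55→76, due 32, tardiness 44
G: 76→98, due 33, tardiness 65
E: 98→123, due 48, tardiness 75
C: 123→150, due 47, tardiness 103
Late builds: 5.

5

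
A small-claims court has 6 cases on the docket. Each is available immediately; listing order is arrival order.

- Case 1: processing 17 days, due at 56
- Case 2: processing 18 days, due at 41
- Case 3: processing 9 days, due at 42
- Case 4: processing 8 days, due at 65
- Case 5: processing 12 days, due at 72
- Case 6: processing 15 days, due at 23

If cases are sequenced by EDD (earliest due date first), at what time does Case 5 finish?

79

EDD (increasing due date): Case 6 Case 2 Case 3 Case 1 Case 4 Case 5.
Case 6: 0→15
Case 2: 15→33
Case 3: 33→42
Case 1: 42→59
Case 4: 59→67
Case 5: 67→79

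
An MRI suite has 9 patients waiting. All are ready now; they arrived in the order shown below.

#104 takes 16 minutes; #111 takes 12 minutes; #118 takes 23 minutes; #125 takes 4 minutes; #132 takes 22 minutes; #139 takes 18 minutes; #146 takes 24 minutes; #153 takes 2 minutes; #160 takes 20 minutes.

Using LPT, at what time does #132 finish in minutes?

LPT (decreasing processing time): #146 #118 #132 #160 #139 #104 #111 #125 #153.
#146: 0→24
#118: 24→47
#132: 47→69

69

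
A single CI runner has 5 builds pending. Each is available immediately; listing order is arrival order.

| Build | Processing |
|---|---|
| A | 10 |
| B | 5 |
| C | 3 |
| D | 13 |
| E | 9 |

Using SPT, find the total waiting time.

SPT (increasing processing time): C B E A D.
C: waits 0, runs 0→3
B: waits 3, runs 3→8
E: waits 8, runs 8→17
A: waits 17, runs 17→27
D: waits 27, runs 27→40
Sum = 0+3+8+17+27 = 55.

55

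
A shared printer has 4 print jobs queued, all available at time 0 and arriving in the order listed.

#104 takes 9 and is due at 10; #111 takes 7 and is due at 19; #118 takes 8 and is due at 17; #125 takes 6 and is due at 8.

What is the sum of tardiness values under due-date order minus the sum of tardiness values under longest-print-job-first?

EDD (increasing due date): #125 #104 #118 #111.
#125: 0→6, due 8, tardiness 0
#104: 6→15, due 10, tardiness 5
#118: 15→23, due 17, tardiness 6
#111: 23→30, due 19, tardiness 11
Sum = 0+5+6+11 = 22.
LPT (decreasing processing time): #104 #118 #111 #125.
#104: 0→9, due 10, tardiness 0
#118: 9→17, due 17, tardiness 0
#111: 17→24, due 19, tardiness 5
#125: 24→30, due 8, tardiness 22
Sum = 0+0+5+22 = 27.
Difference = 22 − 27 = -5.

-5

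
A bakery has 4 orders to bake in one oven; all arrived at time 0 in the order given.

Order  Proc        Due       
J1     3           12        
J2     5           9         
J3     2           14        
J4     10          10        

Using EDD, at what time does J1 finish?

EDD (increasing due date): J2 J4 J1 J3.
J2: 0→5
J4: 5→15
J1: 15→18

18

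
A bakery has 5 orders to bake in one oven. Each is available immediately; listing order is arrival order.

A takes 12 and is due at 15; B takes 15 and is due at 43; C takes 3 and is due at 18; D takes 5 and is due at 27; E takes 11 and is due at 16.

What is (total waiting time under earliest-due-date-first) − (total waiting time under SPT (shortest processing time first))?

EDD (increasing due date): A E C D B.
A: waits 0, runs 0→12
E: waits 12, runs 12→23
C: waits 23, runs 23→26
D: waits 26, runs 26→31
B: waits 31, runs 31→46
Sum = 0+12+23+26+31 = 92.
SPT (increasing processing time): C D E A B.
C: waits 0, runs 0→3
D: waits 3, runs 3→8
E: waits 8, runs 8→19
A: waits 19, runs 19→31
B: waits 31, runs 31→46
Sum = 0+3+8+19+31 = 61.
Difference = 92 − 61 = 31.

31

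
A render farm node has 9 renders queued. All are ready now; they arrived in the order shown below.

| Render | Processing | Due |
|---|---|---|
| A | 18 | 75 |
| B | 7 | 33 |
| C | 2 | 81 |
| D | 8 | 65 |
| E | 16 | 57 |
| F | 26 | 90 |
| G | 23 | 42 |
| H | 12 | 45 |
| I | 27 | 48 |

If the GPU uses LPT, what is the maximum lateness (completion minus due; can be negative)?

104

LPT (decreasing processing time): I F G A E H D B C.
I: 0→27, due 48, lateness -21
F: 27→53, due 90, lateness -37
G: 53→76, due 42, lateness 34
A: 76→94, due 75, lateness 19
E: 94→110, due 57, lateness 53
H: 110→122, due 45, lateness 77
D: 122→130, due 65, lateness 65
B: 130→137, due 33, lateness 104
C: 137→139, due 81, lateness 58
Maximum = 104.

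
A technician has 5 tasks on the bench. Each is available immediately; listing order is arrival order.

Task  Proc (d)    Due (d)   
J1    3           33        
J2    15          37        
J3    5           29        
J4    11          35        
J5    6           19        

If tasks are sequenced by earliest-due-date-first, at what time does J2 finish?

40

EDD (increasing due date): J5 J3 J1 J4 J2.
J5: 0→6
J3: 6→11
J1: 11→14
J4: 14→25
J2: 25→40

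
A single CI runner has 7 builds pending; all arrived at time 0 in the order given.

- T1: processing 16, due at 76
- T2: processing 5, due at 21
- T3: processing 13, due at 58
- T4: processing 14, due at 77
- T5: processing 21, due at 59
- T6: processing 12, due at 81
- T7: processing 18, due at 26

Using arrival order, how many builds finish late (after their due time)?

FIFO (arrival order): T1 T2 T3 T4 T5 T6 T7.
T1: 0→16, due 76, tardiness 0
T2: 16→21, due 21, tardiness 0
T3: 21→34, due 58, tardiness 0
T4: 34→48, due 77, tardiness 0
T5: 48→69, due 59, tardiness 10
T6: 69→81, due 81, tardiness 0
T7: 81→99, due 26, tardiness 73
Late builds: 2.

2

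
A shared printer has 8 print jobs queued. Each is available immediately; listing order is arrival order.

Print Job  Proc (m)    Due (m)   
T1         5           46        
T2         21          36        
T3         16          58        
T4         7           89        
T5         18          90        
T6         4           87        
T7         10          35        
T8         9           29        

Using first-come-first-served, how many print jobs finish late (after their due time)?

2

FIFO (arrival order): T1 T2 T3 T4 T5 T6 T7 T8.
T1: 0→5, due 46, tardiness 0
T2: 5→26, due 36, tardiness 0
T3: 26→42, due 58, tardiness 0
T4: 42→49, due 89, tardiness 0
T5: 49→67, due 90, tardiness 0
T6: 67→71, due 87, tardiness 0
T7: 71→81, due 35, tardiness 46
T8: 81→90, due 29, tardiness 61
Late print jobs: 2.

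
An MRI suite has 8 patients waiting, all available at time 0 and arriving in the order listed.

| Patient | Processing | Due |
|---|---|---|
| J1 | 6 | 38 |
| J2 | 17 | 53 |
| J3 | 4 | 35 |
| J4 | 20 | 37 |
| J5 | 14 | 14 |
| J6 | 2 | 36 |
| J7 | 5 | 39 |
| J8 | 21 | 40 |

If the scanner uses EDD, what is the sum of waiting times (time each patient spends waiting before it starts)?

261

EDD (increasing due date): J5 J3 J6 J4 J1 J7 J8 J2.
J5: waits 0, runs 0→14
J3: waits 14, runs 14→18
J6: waits 18, runs 18→20
J4: waits 20, runs 20→40
J1: waits 40, runs 40→46
J7: waits 46, runs 46→51
J8: waits 51, runs 51→72
J2: waits 72, runs 72→89
Sum = 0+14+18+20+40+46+51+72 = 261.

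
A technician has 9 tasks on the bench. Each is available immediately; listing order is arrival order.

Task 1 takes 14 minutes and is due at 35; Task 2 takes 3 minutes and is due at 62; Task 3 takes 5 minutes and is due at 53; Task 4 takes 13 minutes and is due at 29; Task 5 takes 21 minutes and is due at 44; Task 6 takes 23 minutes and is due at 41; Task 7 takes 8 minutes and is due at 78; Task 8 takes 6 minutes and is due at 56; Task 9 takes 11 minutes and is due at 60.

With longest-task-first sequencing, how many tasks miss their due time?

7

LPT (decreasing processing time): Task 6 Task 5 Task 1 Task 4 Task 9 Task 7 Task 8 Task 3 Task 2.
Task 6: 0→23, due 41, tardiness 0
Task 5: 23→44, due 44, tardiness 0
Task 1: 44→58, due 35, tardiness 23
Task 4: 58→71, due 29, tardiness 42
Task 9: 71→82, due 60, tardiness 22
Task 7: 82→90, due 78, tardiness 12
Task 8: 90→96, due 56, tardiness 40
Task 3: 96→101, due 53, tardiness 48
Task 2: 101→104, due 62, tardiness 42
Late tasks: 7.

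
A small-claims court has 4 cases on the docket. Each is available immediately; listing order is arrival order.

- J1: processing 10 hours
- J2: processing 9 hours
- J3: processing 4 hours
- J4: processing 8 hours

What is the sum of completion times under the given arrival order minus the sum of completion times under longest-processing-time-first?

-4

FIFO (arrival order): J1 J2 J3 J4.
J1: 0→10
J2: 10→19
J3: 19→23
J4: 23→31
Sum = 10+19+23+31 = 83.
LPT (decreasing processing time): J1 J2 J4 J3.
J1: 0→10
J2: 10→19
J4: 19→27
J3: 27→31
Sum = 10+19+27+31 = 87.
Difference = 83 − 87 = -4.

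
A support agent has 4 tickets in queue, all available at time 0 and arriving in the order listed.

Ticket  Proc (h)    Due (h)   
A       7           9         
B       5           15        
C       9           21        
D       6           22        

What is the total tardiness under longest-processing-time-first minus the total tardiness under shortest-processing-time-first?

4

LPT (decreasing processing time): C A D B.
C: 0→9, due 21, tardiness 0
A: 9→16, due 9, tardiness 7
D: 16→22, due 22, tardiness 0
B: 22→27, due 15, tardiness 12
Sum = 0+7+0+12 = 19.
SPT (increasing processing time): B D A C.
B: 0→5, due 15, tardiness 0
D: 5→11, due 22, tardiness 0
A: 11→18, due 9, tardiness 9
C: 18→27, due 21, tardiness 6
Sum = 0+0+9+6 = 15.
Difference = 19 − 15 = 4.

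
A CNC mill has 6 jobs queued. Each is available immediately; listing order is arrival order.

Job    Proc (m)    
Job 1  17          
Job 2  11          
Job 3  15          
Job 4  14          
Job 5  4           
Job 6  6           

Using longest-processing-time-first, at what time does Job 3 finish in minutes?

LPT (decreasing processing time): Job 1 Job 3 Job 4 Job 2 Job 6 Job 5.
Job 1: 0→17
Job 3: 17→32

32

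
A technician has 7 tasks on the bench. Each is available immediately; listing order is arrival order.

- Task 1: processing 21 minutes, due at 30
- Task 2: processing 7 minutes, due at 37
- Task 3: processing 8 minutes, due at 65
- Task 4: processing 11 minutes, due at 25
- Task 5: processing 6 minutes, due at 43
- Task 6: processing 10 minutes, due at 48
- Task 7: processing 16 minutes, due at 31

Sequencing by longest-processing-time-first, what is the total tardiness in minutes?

LPT (decreasing processing time): Task 1 Task 7 Task 4 Task 6 Task 3 Task 2 Task 5.
Task 1: 0→21, due 30, tardiness 0
Task 7: 21→37, due 31, tardiness 6
Task 4: 37→48, due 25, tardiness 23
Task 6: 48→58, due 48, tardiness 10
Task 3: 58→66, due 65, tardiness 1
Task 2: 66→73, due 37, tardiness 36
Task 5: 73→79, due 43, tardiness 36
Sum = 0+6+23+10+1+36+36 = 112.

112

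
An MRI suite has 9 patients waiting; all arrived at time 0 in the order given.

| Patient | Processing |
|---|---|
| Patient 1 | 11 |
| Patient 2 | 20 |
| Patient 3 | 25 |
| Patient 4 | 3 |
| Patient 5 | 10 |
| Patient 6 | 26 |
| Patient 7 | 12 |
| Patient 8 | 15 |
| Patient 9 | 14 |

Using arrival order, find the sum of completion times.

686

FIFO (arrival order): Patient 1 Patient 2 Patient 3 Patient 4 Patient 5 Patient 6 Patient 7 Patient 8 Patient 9.
Patient 1: 0→11
Patient 2: 11→31
Patient 3: 31→56
Patient 4: 56→59
Patient 5: 59→69
Patient 6: 69→95
Patient 7: 95→107
Patient 8: 107→122
Patient 9: 122→136
Sum = 11+31+56+59+69+95+107+122+136 = 686.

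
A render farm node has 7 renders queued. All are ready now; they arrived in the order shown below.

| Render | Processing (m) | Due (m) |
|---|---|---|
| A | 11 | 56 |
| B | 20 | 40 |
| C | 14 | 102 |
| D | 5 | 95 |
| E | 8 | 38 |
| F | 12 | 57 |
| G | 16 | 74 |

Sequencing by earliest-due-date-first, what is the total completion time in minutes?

351

EDD (increasing due date): E B A F G D C.
E: 0→8
B: 8→28
A: 28→39
F: 39→51
G: 51→67
D: 67→72
C: 72→86
Sum = 8+28+39+51+67+72+86 = 351.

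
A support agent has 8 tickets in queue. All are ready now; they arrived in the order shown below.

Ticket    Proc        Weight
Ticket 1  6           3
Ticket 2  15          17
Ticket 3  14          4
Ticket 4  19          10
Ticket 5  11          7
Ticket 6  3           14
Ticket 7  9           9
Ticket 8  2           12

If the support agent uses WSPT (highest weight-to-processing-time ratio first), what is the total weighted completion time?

WSPT (decreasing weight/processing-time ratio): Ticket 8 Ticket 6 Ticket 2 Ticket 7 Ticket 5 Ticket 4 Ticket 1 Ticket 3.
Ticket 8: finishes 2, weight 12, w·C = 24
Ticket 6: finishes 5, weight 14, w·C = 70
Ticket 2: finishes 20, weight 17, w·C = 340
Ticket 7: finishes 29, weight 9, w·C = 261
Ticket 5: finishes 40, weight 7, w·C = 280
Ticket 4: finishes 59, weight 10, w·C = 590
Ticket 1: finishes 65, weight 3, w·C = 195
Ticket 3: finishes 79, weight 4, w·C = 316
Sum = 24+70+340+261+280+590+195+316 = 2076.

2076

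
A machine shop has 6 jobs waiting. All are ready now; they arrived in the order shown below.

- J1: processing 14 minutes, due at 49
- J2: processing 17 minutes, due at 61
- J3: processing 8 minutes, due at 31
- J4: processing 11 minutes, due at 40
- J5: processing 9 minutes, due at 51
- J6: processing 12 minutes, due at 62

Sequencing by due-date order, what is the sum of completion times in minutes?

EDD (increasing due date): J3 J4 J1 J5 J2 J6.
J3: 0→8
J4: 8→19
J1: 19→33
J5: 33→42
J2: 42→59
J6: 59→71
Sum = 8+19+33+42+59+71 = 232.

232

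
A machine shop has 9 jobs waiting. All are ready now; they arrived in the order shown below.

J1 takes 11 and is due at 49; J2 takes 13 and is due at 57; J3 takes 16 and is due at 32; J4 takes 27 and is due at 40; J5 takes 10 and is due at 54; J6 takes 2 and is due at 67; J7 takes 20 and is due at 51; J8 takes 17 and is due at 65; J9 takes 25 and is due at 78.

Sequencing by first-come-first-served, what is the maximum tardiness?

63

FIFO (arrival order): J1 J2 J3 J4 J5 J6 J7 J8 J9.
J1: 0→11, due 49, tardiness 0
J2: 11→24, due 57, tardiness 0
J3: 24→40, due 32, tardiness 8
J4: 40→67, due 40, tardiness 27
J5: 67→77, due 54, tardiness 23
J6: 77→79, due 67, tardiness 12
J7: 79→99, due 51, tardiness 48
J8: 99→116, due 65, tardiness 51
J9: 116→141, due 78, tardiness 63
Maximum = 63.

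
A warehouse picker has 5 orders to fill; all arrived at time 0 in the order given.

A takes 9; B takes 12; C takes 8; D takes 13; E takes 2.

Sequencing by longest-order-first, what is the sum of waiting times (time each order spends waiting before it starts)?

114

LPT (decreasing processing time): D B A C E.
D: waits 0, runs 0→13
B: waits 13, runs 13→25
A: waits 25, runs 25→34
C: waits 34, runs 34→42
E: waits 42, runs 42→44
Sum = 0+13+25+34+42 = 114.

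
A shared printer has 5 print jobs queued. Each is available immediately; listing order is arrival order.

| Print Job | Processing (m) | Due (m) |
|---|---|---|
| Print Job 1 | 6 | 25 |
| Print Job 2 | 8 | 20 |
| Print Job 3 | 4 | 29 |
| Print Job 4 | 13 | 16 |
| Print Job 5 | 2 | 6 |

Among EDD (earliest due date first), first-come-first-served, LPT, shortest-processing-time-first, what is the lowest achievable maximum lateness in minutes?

4

EDD (increasing due date): Print Job 5 Print Job 4 Print Job 2 Print Job 1 Print Job 3.
Print Job 5: 0→2, due 6, lateness -4
Print Job 4: 2→15, due 16, lateness -1
Print Job 2: 15→23, due 20, lateness 3
Print Job 1: 23→29, due 25, lateness 4
Print Job 3: 29→33, due 29, lateness 4
Maximum = 4.
FIFO (arrival order): Print Job 1 Print Job 2 Print Job 3 Print Job 4 Print Job 5.
Print Job 1: 0→6, due 25, lateness -19
Print Job 2: 6→14, due 20, lateness -6
Print Job 3: 14→18, due 29, lateness -11
Print Job 4: 18→31, due 16, lateness 15
Print Job 5: 31→33, due 6, lateness 27
Maximum = 27.
LPT (decreasing processing time): Print Job 4 Print Job 2 Print Job 1 Print Job 3 Print Job 5.
Print Job 4: 0→13, due 16, lateness -3
Print Job 2: 13→21, due 20, lateness 1
Print Job 1: 21→27, due 25, lateness 2
Print Job 3: 27→31, due 29, lateness 2
Print Job 5: 31→33, due 6, lateness 27
Maximum = 27.
SPT (increasing processing time): Print Job 5 Print Job 3 Print Job 1 Print Job 2 Print Job 4.
Print Job 5: 0→2, due 6, lateness -4
Print Job 3: 2→6, due 29, lateness -23
Print Job 1: 6→12, due 25, lateness -13
Print Job 2: 12→20, due 20, lateness 0
Print Job 4: 20→33, due 16, lateness 17
Maximum = 17.
EDD 4, FIFO 27, LPT 27, SPT 17 → minimum 4.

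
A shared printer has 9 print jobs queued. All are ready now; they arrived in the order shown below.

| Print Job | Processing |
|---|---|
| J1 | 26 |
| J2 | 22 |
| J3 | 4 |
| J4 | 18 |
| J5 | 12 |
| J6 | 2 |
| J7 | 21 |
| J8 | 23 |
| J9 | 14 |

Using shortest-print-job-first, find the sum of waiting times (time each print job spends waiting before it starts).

388

SPT (increasing processing time): J6 J3 J5 J9 J4 J7 J2 J8 J1.
J6: waits 0, runs 0→2
J3: waits 2, runs 2→6
J5: waits 6, runs 6→18
J9: waits 18, runs 18→32
J4: waits 32, runs 32→50
J7: waits 50, runs 50→71
J2: waits 71, runs 71→93
J8: waits 93, runs 93→116
J1: waits 116, runs 116→142
Sum = 0+2+6+18+32+50+71+93+116 = 388.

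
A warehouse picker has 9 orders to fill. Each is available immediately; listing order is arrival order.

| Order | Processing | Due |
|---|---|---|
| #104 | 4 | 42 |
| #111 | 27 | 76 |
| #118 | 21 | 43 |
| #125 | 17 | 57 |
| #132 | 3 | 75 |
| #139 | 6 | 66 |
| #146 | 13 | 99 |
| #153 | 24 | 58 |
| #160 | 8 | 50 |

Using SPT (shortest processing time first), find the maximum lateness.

47

SPT (increasing processing time): #132 #104 #139 #160 #146 #125 #118 #153 #111.
#132: 0→3, due 75, lateness -72
#104: 3→7, due 42, lateness -35
#139: 7→13, due 66, lateness -53
#160: 13→21, due 50, lateness -29
#146: 21→34, due 99, lateness -65
#125: 34→51, due 57, lateness -6
#118: 51→72, due 43, lateness 29
#153: 72→96, due 58, lateness 38
#111: 96→123, due 76, lateness 47
Maximum = 47.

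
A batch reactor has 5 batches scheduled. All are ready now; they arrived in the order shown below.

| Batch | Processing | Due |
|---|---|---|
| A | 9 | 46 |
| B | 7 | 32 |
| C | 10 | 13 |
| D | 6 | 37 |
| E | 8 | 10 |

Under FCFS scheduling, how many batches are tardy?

FIFO (arrival order): A B C D E.
A: 0→9, due 46, tardiness 0
B: 9→16, due 32, tardiness 0
C: 16→26, due 13, tardiness 13
D: 26→32, due 37, tardiness 0
E: 32→40, due 10, tardiness 30
Late batches: 2.

2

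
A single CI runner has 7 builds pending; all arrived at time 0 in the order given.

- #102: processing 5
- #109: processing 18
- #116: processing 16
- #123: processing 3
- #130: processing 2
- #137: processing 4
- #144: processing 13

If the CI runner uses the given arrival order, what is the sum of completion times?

FIFO (arrival order): #102 #109 #116 #123 #130 #137 #144.
#102: 0→5
#109: 5→23
#116: 23→39
#123: 39→42
#130: 42→44
#137: 44→48
#144: 48→61
Sum = 5+23+39+42+44+48+61 = 262.

262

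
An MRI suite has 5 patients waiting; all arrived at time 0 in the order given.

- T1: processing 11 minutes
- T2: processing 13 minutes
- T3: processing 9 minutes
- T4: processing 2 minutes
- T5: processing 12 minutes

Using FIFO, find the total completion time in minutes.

FIFO (arrival order): T1 T2 T3 T4 T5.
T1: 0→11
T2: 11→24
T3: 24→33
T4: 33→35
T5: 35→47
Sum = 11+24+33+35+47 = 150.

150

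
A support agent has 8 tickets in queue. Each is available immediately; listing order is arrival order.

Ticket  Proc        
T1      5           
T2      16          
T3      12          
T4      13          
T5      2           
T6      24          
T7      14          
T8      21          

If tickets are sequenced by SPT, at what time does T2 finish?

SPT (increasing processing time): T5 T1 T3 T4 T7 T2 T8 T6.
T5: 0→2
T1: 2→7
T3: 7→19
T4: 19→32
T7: 32→46
T2: 46→62

62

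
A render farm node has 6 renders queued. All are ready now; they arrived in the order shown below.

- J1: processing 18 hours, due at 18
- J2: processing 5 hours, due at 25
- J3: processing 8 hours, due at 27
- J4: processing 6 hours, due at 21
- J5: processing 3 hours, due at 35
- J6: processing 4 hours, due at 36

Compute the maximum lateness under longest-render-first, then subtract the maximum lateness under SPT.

-14

LPT (decreasing processing time): J1 J3 J4 J2 J6 J5.
J1: 0→18, due 18, lateness 0
J3: 18→26, due 27, lateness -1
J4: 26→32, due 21, lateness 11
J2: 32→37, due 25, lateness 12
J6: 37→41, due 36, lateness 5
J5: 41→44, due 35, lateness 9
Maximum = 12.
SPT (increasing processing time): J5 J6 J2 J4 J3 J1.
J5: 0→3, due 35, lateness -32
J6: 3→7, due 36, lateness -29
J2: 7→12, due 25, lateness -13
J4: 12→18, due 21, lateness -3
J3: 18→26, due 27, lateness -1
J1: 26→44, due 18, lateness 26
Maximum = 26.
Difference = 12 − 26 = -14.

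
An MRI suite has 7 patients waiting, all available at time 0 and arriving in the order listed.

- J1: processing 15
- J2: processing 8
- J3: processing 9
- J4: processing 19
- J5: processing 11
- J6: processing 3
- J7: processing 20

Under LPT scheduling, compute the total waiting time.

LPT (decreasing processing time): J7 J4 J1 J5 J3 J2 J6.
J7: waits 0, runs 0→20
J4: waits 20, runs 20→39
J1: waits 39, runs 39→54
J5: waits 54, runs 54→65
J3: waits 65, runs 65→74
J2: waits 74, runs 74→82
J6: waits 82, runs 82→85
Sum = 0+20+39+54+65+74+82 = 334.

334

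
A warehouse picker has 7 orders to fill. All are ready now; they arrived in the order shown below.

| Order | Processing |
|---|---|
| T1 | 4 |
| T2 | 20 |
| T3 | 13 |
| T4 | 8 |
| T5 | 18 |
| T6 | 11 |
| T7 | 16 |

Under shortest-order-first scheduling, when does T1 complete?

4

SPT (increasing processing time): T1 T4 T6 T3 T7 T5 T2.
T1: 0→4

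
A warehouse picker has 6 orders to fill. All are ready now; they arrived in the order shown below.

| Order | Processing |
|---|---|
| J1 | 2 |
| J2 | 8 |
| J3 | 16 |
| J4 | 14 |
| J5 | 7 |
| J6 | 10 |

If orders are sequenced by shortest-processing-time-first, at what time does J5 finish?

SPT (increasing processing time): J1 J5 J2 J6 J4 J3.
J1: 0→2
J5: 2→9

9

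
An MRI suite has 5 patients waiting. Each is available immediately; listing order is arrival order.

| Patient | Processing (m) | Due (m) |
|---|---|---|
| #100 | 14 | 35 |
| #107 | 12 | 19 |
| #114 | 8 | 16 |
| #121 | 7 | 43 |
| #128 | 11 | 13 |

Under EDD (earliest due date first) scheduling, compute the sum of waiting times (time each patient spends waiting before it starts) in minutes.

EDD (increasing due date): #128 #114 #107 #100 #121.
#128: waits 0, runs 0→11
#114: waits 11, runs 11→19
#107: waits 19, runs 19→31
#100: waits 31, runs 31→45
#121: waits 45, runs 45→52
Sum = 0+11+19+31+45 = 106.

106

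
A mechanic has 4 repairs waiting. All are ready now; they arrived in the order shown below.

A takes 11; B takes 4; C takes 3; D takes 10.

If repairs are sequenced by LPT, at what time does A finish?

LPT (decreasing processing time): A D B C.
A: 0→11

11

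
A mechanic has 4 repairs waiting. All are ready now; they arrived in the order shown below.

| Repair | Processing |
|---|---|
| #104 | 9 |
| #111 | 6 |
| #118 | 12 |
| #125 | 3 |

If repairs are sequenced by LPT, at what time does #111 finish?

27

LPT (decreasing processing time): #118 #104 #111 #125.
#118: 0→12
#104: 12→21
#111: 21→27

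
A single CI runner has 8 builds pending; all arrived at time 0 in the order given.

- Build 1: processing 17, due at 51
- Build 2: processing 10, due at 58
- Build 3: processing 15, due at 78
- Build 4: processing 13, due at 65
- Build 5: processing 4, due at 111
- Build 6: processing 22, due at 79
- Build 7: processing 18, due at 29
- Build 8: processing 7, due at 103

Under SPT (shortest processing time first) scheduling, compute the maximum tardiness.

55

SPT (increasing processing time): Build 5 Build 8 Build 2 Build 4 Build 3 Build 1 Build 7 Build 6.
Build 5: 0→4, due 111, tardiness 0
Build 8: 4→11, due 103, tardiness 0
Build 2: 11→21, due 58, tardiness 0
Build 4: 21→34, due 65, tardiness 0
Build 3: 34→49, due 78, tardiness 0
Build 1: 49→66, due 51, tardiness 15
Build 7: 66→84, due 29, tardiness 55
Build 6: 84→106, due 79, tardiness 27
Maximum = 55.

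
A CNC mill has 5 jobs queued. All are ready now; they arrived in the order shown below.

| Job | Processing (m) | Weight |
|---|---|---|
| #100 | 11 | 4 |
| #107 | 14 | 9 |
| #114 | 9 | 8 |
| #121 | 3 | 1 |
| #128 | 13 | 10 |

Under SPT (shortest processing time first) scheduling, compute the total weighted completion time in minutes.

1001

SPT (increasing processing time): #121 #114 #100 #128 #107.
#121: finishes 3, weight 1, w·C = 3
#114: finishes 12, weight 8, w·C = 96
#100: finishes 23, weight 4, w·C = 92
#128: finishes 36, weight 10, w·C = 360
#107: finishes 50, weight 9, w·C = 450
Sum = 3+96+92+360+450 = 1001.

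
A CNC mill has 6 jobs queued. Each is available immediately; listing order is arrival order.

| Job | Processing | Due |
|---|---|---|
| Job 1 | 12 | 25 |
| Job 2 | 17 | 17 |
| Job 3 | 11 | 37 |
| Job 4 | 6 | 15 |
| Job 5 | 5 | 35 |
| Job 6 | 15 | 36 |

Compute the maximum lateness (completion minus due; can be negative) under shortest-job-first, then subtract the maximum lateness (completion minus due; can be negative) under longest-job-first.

SPT (increasing processing time): Job 5 Job 4 Job 3 Job 1 Job 6 Job 2.
Job 5: 0→5, due 35, lateness -30
Job 4: 5→11, due 15, lateness -4
Job 3: 11→22, due 37, lateness -15
Job 1: 22→34, due 25, lateness 9
Job 6: 34→49, due 36, lateness 13
Job 2: 49→66, due 17, lateness 49
Maximum = 49.
LPT (decreasing processing time): Job 2 Job 6 Job 1 Job 3 Job 4 Job 5.
Job 2: 0→17, due 17, lateness 0
Job 6: 17→32, due 36, lateness -4
Job 1: 32→44, due 25, lateness 19
Job 3: 44→55, due 37, lateness 18
Job 4: 55→61, due 15, lateness 46
Job 5: 61→66, due 35, lateness 31
Maximum = 46.
Difference = 49 − 46 = 3.

3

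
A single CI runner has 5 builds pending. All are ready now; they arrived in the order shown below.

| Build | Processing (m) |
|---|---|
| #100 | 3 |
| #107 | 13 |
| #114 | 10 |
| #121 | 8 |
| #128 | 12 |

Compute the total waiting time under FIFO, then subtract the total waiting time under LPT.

FIFO (arrival order): #100 #107 #114 #121 #128.
#100: waits 0, runs 0→3
#107: waits 3, runs 3→16
#114: waits 16, runs 16→26
#121: waits 26, runs 26→34
#128: waits 34, runs 34→46
Sum = 0+3+16+26+34 = 79.
LPT (decreasing processing time): #107 #128 #114 #121 #100.
#107: waits 0, runs 0→13
#128: waits 13, runs 13→25
#114: waits 25, runs 25→35
#121: waits 35, runs 35→43
#100: waits 43, runs 43→46
Sum = 0+13+25+35+43 = 116.
Difference = 79 − 116 = -37.

-37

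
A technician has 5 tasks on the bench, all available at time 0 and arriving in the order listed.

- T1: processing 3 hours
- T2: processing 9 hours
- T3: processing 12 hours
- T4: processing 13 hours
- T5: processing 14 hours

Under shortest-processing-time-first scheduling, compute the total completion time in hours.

127

SPT (increasing processing time): T1 T2 T3 T4 T5.
T1: 0→3
T2: 3→12
T3: 12→24
T4: 24→37
T5: 37→51
Sum = 3+12+24+37+51 = 127.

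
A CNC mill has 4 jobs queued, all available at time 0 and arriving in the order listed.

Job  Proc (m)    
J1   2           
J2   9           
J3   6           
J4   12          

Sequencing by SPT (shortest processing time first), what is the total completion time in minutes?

56

SPT (increasing processing time): J1 J3 J2 J4.
J1: 0→2
J3: 2→8
J2: 8→17
J4: 17→29
Sum = 2+8+17+29 = 56.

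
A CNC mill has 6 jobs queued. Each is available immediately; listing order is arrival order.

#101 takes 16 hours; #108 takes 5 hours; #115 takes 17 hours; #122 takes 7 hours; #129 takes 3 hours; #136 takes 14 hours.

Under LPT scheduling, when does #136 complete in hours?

47

LPT (decreasing processing time): #115 #101 #136 #122 #108 #129.
#115: 0→17
#101: 17→33
#136: 33→47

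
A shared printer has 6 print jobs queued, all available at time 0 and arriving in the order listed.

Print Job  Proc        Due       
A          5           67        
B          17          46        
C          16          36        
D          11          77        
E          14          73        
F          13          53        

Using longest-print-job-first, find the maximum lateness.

LPT (decreasing processing time): B C E F D A.
B: 0→17, due 46, lateness -29
C: 17→33, due 36, lateness -3
E: 33→47, due 73, lateness -26
F: 47→60, due 53, lateness 7
D: 60→71, due 77, lateness -6
A: 71→76, due 67, lateness 9
Maximum = 9.

9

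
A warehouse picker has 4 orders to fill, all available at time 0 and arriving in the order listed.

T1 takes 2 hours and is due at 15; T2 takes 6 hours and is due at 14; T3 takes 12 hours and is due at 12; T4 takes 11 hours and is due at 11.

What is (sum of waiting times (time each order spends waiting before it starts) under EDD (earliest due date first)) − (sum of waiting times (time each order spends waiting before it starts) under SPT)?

EDD (increasing due date): T4 T3 T2 T1.
T4: waits 0, runs 0→11
T3: waits 11, runs 11→23
T2: waits 23, runs 23→29
T1: waits 29, runs 29→31
Sum = 0+11+23+29 = 63.
SPT (increasing processing time): T1 T2 T4 T3.
T1: waits 0, runs 0→2
T2: waits 2, runs 2→8
T4: waits 8, runs 8→19
T3: waits 19, runs 19→31
Sum = 0+2+8+19 = 29.
Difference = 63 − 29 = 34.

34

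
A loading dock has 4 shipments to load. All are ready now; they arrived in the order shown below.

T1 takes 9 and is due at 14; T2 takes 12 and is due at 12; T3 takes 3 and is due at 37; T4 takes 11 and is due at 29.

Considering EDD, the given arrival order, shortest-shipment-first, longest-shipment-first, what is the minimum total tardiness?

10

EDD (increasing due date): T2 T1 T4 T3.
T2: 0→12, due 12, tardiness 0
T1: 12→21, due 14, tardiness 7
T4: 21→32, due 29, tardiness 3
T3: 32→35, due 37, tardiness 0
Sum = 0+7+3+0 = 10.
FIFO (arrival order): T1 T2 T3 T4.
T1: 0→9, due 14, tardiness 0
T2: 9→21, due 12, tardiness 9
T3: 21→24, due 37, tardiness 0
T4: 24→35, due 29, tardiness 6
Sum = 0+9+0+6 = 15.
SPT (increasing processing time): T3 T1 T4 T2.
T3: 0→3, due 37, tardiness 0
T1: 3→12, due 14, tardiness 0
T4: 12→23, due 29, tardiness 0
T2: 23→35, due 12, tardiness 23
Sum = 0+0+0+23 = 23.
LPT (decreasing processing time): T2 T4 T1 T3.
T2: 0→12, due 12, tardiness 0
T4: 12→23, due 29, tardiness 0
T1: 23→32, due 14, tardiness 18
T3: 32→35, due 37, tardiness 0
Sum = 0+0+18+0 = 18.
EDD 10, FIFO 15, SPT 23, LPT 18 → minimum 10.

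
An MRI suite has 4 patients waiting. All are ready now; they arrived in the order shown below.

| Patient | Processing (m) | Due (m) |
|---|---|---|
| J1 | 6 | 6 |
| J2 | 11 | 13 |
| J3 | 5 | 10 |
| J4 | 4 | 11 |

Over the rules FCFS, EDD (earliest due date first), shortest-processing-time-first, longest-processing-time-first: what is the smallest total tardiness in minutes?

18

FIFO (arrival order): J1 J2 J3 J4.
J1: 0→6, due 6, tardiness 0
J2: 6→17, due 13, tardiness 4
J3: 17→22, due 10, tardiness 12
J4: 22→26, due 11, tardiness 15
Sum = 0+4+12+15 = 31.
EDD (increasing due date): J1 J3 J4 J2.
J1: 0→6, due 6, tardiness 0
J3: 6→11, due 10, tardiness 1
J4: 11→15, due 11, tardiness 4
J2: 15→26, due 13, tardiness 13
Sum = 0+1+4+13 = 18.
SPT (increasing processing time): J4 J3 J1 J2.
J4: 0→4, due 11, tardiness 0
J3: 4→9, due 10, tardiness 0
J1: 9→15, due 6, tardiness 9
J2: 15→26, due 13, tardiness 13
Sum = 0+0+9+13 = 22.
LPT (decreasing processing time): J2 J1 J3 J4.
J2: 0→11, due 13, tardiness 0
J1: 11→17, due 6, tardiness 11
J3: 17→22, due 10, tardiness 12
J4: 22→26, due 11, tardiness 15
Sum = 0+11+12+15 = 38.
FIFO 31, EDD 18, SPT 22, LPT 38 → minimum 18.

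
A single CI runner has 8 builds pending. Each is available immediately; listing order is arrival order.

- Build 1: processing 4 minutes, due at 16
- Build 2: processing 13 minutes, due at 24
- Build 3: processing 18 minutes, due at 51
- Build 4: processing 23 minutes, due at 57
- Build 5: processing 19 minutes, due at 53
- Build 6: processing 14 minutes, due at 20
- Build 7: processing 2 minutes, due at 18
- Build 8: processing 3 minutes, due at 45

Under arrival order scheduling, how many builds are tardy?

FIFO (arrival order): Build 1 Build 2 Build 3 Build 4 Build 5 Build 6 Build 7 Build 8.
Build 1: 0→4, due 16, tardiness 0
Build 2: 4→17, due 24, tardiness 0
Build 3: 17→35, due 51, tardiness 0
Build 4: 35→58, due 57, tardiness 1
Build 5: 58→77, due 53, tardiness 24
Build 6: 77→91, due 20, tardiness 71
Build 7: 91→93, due 18, tardiness 75
Build 8: 93→96, due 45, tardiness 51
Late builds: 5.

5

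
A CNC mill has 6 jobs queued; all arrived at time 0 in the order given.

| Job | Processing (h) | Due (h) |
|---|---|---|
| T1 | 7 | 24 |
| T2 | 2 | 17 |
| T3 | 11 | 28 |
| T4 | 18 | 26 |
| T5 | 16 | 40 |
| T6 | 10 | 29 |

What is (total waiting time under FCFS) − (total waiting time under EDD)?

FIFO (arrival order): T1 T2 T3 T4 T5 T6.
T1: waits 0, runs 0→7
T2: waits 7, runs 7→9
T3: waits 9, runs 9→20
T4: waits 20, runs 20→38
T5: waits 38, runs 38→54
T6: waits 54, runs 54→64
Sum = 0+7+9+20+38+54 = 128.
EDD (increasing due date): T2 T1 T4 T3 T6 T5.
T2: waits 0, runs 0→2
T1: waits 2, runs 2→9
T4: waits 9, runs 9→27
T3: waits 27, runs 27→38
T6: waits 38, runs 38→48
T5: waits 48, runs 48→64
Sum = 0+2+9+27+38+48 = 124.
Difference = 128 − 124 = 4.

4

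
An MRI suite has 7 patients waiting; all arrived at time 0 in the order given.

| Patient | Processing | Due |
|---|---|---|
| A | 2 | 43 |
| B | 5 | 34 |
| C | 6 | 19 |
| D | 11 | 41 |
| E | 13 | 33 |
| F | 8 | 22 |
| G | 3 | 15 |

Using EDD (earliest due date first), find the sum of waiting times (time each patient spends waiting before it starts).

EDD (increasing due date): G C F E B D A.
G: waits 0, runs 0→3
C: waits 3, runs 3→9
F: waits 9, runs 9→17
E: waits 17, runs 17→30
B: waits 30, runs 30→35
D: waits 35, runs 35→46
A: waits 46, runs 46→48
Sum = 0+3+9+17+30+35+46 = 140.

140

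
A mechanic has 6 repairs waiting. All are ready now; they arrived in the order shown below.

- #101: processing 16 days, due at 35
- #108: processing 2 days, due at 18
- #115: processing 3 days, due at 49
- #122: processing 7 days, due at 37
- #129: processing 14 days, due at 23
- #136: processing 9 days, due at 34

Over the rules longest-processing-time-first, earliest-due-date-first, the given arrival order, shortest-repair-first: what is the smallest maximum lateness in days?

11

LPT (decreasing processing time): #101 #129 #136 #122 #115 #108.
#101: 0→16, due 35, lateness -19
#129: 16→30, due 23, lateness 7
#136: 30→39, due 34, lateness 5
#122: 39→46, due 37, lateness 9
#115: 46→49, due 49, lateness 0
#108: 49→51, due 18, lateness 33
Maximum = 33.
EDD (increasing due date): #108 #129 #136 #101 #122 #115.
#108: 0→2, due 18, lateness -16
#129: 2→16, due 23, lateness -7
#136: 16→25, due 34, lateness -9
#101: 25→41, due 35, lateness 6
#122: 41→48, due 37, lateness 11
#115: 48→51, due 49, lateness 2
Maximum = 11.
FIFO (arrival order): #101 #108 #115 #122 #129 #136.
#101: 0→16, due 35, lateness -19
#108: 16→18, due 18, lateness 0
#115: 18→21, due 49, lateness -28
#122: 21→28, due 37, lateness -9
#129: 28→42, due 23, lateness 19
#136: 42→51, due 34, lateness 17
Maximum = 19.
SPT (increasing processing time): #108 #115 #122 #136 #129 #101.
#108: 0→2, due 18, lateness -16
#115: 2→5, due 49, lateness -44
#122: 5→12, due 37, lateness -25
#136: 12→21, due 34, lateness -13
#129: 21→35, due 23, lateness 12
#101: 35→51, due 35, lateness 16
Maximum = 16.
LPT 33, EDD 11, FIFO 19, SPT 16 → minimum 11.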